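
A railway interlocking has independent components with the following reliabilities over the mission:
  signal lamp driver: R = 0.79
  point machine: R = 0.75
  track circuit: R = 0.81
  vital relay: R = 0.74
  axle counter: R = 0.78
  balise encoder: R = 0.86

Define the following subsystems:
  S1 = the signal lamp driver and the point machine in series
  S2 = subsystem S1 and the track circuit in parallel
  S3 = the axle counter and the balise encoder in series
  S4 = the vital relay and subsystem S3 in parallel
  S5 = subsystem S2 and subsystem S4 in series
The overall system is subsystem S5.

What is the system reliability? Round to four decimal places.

0.8436

Series (signal lamp driver and point machine): 0.790000 × 0.750000 = 0.592500
Parallel ([0.592500] and track circuit): 1 − (1 − 0.592500)(1 − 0.810000) = 0.922575
Series (axle counter and balise encoder): 0.780000 × 0.860000 = 0.670800
Parallel (vital relay and [0.670800]): 1 − (1 − 0.740000)(1 − 0.670800) = 0.914408
Series ([0.922575] and [0.914408]): 0.922575 × 0.914408 = 0.8436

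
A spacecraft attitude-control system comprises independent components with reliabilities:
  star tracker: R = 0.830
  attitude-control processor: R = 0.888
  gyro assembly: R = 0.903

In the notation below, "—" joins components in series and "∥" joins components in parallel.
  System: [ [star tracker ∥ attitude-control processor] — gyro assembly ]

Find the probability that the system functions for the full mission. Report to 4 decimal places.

Parallel (star tracker and attitude-control processor): 1 − (1 − 0.830000)(1 − 0.888000) = 0.980960
Series ([0.980960] and gyro assembly): 0.980960 × 0.903000 = 0.8858

0.8858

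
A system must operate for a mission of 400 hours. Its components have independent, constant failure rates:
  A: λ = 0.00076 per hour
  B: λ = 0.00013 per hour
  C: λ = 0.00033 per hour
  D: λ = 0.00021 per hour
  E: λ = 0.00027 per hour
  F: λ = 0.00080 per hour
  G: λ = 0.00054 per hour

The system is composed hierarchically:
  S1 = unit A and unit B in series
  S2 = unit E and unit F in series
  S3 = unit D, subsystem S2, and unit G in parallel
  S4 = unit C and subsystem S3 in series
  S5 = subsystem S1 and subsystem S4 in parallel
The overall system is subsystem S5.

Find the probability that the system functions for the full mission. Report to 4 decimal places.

0.9615

R(A) = exp(−0.00076 × 400) = 0.737861
R(B) = exp(−0.00013 × 400) = 0.949329
R(C) = exp(−0.00033 × 400) = 0.876341
R(D) = exp(−0.00021 × 400) = 0.919431
R(E) = exp(−0.00027 × 400) = 0.897628
R(F) = exp(−0.00080 × 400) = 0.726149
R(G) = exp(−0.00054 × 400) = 0.805735
Series (A and B): 0.737861 × 0.949329 = 0.700473
Series (E and F): 0.897628 × 0.726149 = 0.651812
Parallel (D, [0.651812], and G): 1 − (1 − 0.919431)(1 − 0.651812)(1 − 0.805735) = 0.994550
Series (C and [0.994550]): 0.876341 × 0.994550 = 0.871565
Parallel ([0.700473] and [0.871565]): 1 − (1 − 0.700473)(1 − 0.871565) = 0.9615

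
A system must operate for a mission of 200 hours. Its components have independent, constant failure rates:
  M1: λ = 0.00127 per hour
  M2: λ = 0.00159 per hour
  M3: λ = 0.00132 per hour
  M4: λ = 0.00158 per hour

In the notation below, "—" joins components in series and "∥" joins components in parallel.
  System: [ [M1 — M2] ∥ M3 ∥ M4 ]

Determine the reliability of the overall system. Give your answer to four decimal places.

R(M1) = exp(−0.00127 × 200) = 0.775692
R(M2) = exp(−0.00159 × 200) = 0.727603
R(M3) = exp(−0.00132 × 200) = 0.767974
R(M4) = exp(−0.00158 × 200) = 0.729059
Series (M1 and M2): 0.775692 × 0.727603 = 0.564396
Parallel ([0.564396], M3, and M4): 1 − (1 − 0.564396)(1 − 0.767974)(1 − 0.729059) = 0.9726

0.9726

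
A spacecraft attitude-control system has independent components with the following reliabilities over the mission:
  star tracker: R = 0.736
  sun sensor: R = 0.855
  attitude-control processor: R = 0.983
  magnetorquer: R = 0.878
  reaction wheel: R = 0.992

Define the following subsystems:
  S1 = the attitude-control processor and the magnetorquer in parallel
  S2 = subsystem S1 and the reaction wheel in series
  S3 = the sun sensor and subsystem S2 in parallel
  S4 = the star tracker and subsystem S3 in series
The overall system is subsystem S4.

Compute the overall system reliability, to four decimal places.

Parallel (attitude-control processor and magnetorquer): 1 − (1 − 0.983000)(1 − 0.878000) = 0.997926
Series ([0.997926] and reaction wheel): 0.997926 × 0.992000 = 0.989943
Parallel (sun sensor and [0.989943]): 1 − (1 − 0.855000)(1 − 0.989943) = 0.998542
Series (star tracker and [0.998542]): 0.736000 × 0.998542 = 0.7349

0.7349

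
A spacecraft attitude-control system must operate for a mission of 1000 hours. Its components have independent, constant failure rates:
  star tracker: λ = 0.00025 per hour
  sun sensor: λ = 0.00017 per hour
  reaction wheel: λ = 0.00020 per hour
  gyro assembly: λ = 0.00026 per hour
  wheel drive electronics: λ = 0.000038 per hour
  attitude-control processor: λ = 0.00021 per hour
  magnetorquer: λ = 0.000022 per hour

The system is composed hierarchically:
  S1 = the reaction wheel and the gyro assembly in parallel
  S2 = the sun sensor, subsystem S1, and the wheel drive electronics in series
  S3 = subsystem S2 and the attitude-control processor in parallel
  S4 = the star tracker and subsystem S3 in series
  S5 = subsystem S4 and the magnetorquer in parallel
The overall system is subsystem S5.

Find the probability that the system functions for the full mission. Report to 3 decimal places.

R(star tracker) = exp(−0.00025 × 1000) = 0.77880
R(sun sensor) = exp(−0.00017 × 1000) = 0.84366
R(reaction wheel) = exp(−0.00020 × 1000) = 0.81873
R(gyro assembly) = exp(−0.00026 × 1000) = 0.77105
R(wheel drive electronics) = exp(−0.000038 × 1000) = 0.96271
R(attitude-control processor) = exp(−0.00021 × 1000) = 0.81058
R(magnetorquer) = exp(−0.000022 × 1000) = 0.97824
Parallel (reaction wheel and gyro assembly): 1 − (1 − 0.81873)(1 − 0.77105) = 0.95850
Series (sun sensor, [0.95850], and wheel drive electronics): 0.84366 × 0.95850 × 0.96271 = 0.77849
Parallel ([0.77849] and attitude-control processor): 1 − (1 − 0.77849)(1 − 0.81058) = 0.95804
Series (star tracker and [0.95804]): 0.77880 × 0.95804 = 0.74612
Parallel ([0.74612] and magnetorquer): 1 − (1 − 0.74612)(1 − 0.97824) = 0.994

0.994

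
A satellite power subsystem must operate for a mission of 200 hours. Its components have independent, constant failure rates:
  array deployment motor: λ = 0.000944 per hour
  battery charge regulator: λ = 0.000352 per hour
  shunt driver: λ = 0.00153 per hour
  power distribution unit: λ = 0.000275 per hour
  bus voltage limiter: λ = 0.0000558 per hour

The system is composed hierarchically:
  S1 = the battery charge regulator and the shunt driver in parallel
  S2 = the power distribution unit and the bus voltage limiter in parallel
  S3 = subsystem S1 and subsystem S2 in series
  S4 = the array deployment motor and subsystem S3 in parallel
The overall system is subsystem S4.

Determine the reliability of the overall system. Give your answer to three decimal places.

0.997

R(array deployment motor) = exp(−0.000944 × 200) = 0.82795
R(battery charge regulator) = exp(−0.000352 × 200) = 0.93202
R(shunt driver) = exp(−0.00153 × 200) = 0.73639
R(power distribution unit) = exp(−0.000275 × 200) = 0.94649
R(bus voltage limiter) = exp(−0.0000558 × 200) = 0.98890
Parallel (battery charge regulator and shunt driver): 1 − (1 − 0.93202)(1 − 0.73639) = 0.98208
Parallel (power distribution unit and bus voltage limiter): 1 − (1 − 0.94649)(1 − 0.98890) = 0.99941
Series ([0.98208] and [0.99941]): 0.98208 × 0.99941 = 0.98150
Parallel (array deployment motor and [0.98150]): 1 − (1 − 0.82795)(1 − 0.98150) = 0.997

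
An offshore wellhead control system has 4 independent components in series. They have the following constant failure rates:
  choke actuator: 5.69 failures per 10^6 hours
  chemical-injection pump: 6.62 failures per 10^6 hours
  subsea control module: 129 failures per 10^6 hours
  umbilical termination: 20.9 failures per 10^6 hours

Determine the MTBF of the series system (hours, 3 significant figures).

Series of exponential components: λ_sys = Σ λ_i
λ_sys = 0.00000569 + 0.00000662 + 0.000129 + 0.0000209 = 1.6221e-04 /h
MTBF = 1 / λ_sys = 6160 h

6160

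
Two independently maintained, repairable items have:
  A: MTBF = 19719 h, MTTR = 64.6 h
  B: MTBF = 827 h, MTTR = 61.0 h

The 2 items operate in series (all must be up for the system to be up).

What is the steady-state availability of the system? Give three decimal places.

0.928

A(A) = MTBF/(MTBF+MTTR) = 19719/(19719+64.6) = 0.996735
A(B) = MTBF/(MTBF+MTTR) = 827/(827+61.0) = 0.931306
Series availability: 0.996735 × 0.931306 = 0.928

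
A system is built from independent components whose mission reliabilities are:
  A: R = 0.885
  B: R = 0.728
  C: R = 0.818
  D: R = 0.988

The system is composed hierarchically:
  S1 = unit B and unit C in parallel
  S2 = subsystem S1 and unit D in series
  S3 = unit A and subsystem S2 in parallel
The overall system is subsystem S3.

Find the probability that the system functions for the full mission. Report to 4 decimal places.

Parallel (B and C): 1 − (1 − 0.728000)(1 − 0.818000) = 0.950496
Series ([0.950496] and D): 0.950496 × 0.988000 = 0.939090
Parallel (A and [0.939090]): 1 − (1 − 0.885000)(1 − 0.939090) = 0.9930

0.9930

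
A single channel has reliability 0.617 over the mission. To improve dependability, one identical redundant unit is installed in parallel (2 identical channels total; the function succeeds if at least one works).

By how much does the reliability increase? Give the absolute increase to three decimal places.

R_before = 0.617
R_after = 1 − (1 − 0.617)^2 = 0.853
ΔR = 0.853 − 0.617 = 0.236

0.236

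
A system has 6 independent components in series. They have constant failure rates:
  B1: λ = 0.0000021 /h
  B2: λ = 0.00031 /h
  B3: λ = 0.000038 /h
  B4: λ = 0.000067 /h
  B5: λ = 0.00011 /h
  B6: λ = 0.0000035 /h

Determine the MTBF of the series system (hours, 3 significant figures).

Series of exponential components: λ_sys = Σ λ_i
λ_sys = 0.0000021 + 0.00031 + 0.000038 + 0.000067 + 0.00011 + 0.0000035 = 5.3060e-04 /h
MTBF = 1 / λ_sys = 1880 h

1880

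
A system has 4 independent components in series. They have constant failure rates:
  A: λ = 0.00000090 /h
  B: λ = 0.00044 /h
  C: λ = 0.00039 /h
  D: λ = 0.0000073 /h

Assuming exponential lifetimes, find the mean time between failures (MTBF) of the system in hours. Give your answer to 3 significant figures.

1190

Series of exponential components: λ_sys = Σ λ_i
λ_sys = 0.00000090 + 0.00044 + 0.00039 + 0.0000073 = 8.3820e-04 /h
MTBF = 1 / λ_sys = 1190 h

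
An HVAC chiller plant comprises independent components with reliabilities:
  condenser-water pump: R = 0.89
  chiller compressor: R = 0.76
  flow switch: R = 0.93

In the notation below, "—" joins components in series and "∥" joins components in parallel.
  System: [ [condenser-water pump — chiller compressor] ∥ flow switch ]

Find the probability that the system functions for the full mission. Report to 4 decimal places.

Series (condenser-water pump and chiller compressor): 0.890000 × 0.760000 = 0.676400
Parallel ([0.676400] and flow switch): 1 − (1 − 0.676400)(1 − 0.930000) = 0.9773

0.9773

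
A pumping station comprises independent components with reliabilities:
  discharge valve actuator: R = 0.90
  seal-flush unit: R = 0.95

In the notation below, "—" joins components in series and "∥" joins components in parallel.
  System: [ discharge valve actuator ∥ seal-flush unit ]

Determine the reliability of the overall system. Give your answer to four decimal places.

0.9950

Parallel (discharge valve actuator and seal-flush unit): 1 − (1 − 0.900000)(1 − 0.950000) = 0.9950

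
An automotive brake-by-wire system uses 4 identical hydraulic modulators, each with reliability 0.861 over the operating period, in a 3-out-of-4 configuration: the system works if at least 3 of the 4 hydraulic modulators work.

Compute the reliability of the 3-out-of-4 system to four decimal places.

0.9044

R = Σ_{i=3}^{4} C(4,i) p^i (1−p)^{4−i} with p = 0.861
C(4,3)·0.861^3·0.139^1 = 0.354882
C(4,4)·0.861^4·0.139^0 = 0.549557
Sum = 0.9044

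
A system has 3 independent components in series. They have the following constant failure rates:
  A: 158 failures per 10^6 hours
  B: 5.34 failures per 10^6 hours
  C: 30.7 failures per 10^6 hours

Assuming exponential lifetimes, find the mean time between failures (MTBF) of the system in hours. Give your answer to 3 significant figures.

Series of exponential components: λ_sys = Σ λ_i
λ_sys = 0.000158 + 0.00000534 + 0.0000307 = 1.9404e-04 /h
MTBF = 1 / λ_sys = 5150 h

5150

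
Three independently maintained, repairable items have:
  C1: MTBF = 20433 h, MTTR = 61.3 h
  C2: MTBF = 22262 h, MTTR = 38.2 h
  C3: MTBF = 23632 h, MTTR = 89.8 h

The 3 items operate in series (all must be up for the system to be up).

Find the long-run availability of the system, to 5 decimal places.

0.99153

A(C1) = MTBF/(MTBF+MTTR) = 20433/(20433+61.3) = 0.997009
A(C2) = MTBF/(MTBF+MTTR) = 22262/(22262+38.2) = 0.998287
A(C3) = MTBF/(MTBF+MTTR) = 23632/(23632+89.8) = 0.996214
Series availability: 0.997009 × 0.998287 × 0.996214 = 0.99153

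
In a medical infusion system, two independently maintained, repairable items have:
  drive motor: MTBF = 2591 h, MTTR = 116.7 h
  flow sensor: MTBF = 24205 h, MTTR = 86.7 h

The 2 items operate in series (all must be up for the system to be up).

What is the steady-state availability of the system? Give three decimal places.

A(drive motor) = MTBF/(MTBF+MTTR) = 2591/(2591+116.7) = 0.956901
A(flow sensor) = MTBF/(MTBF+MTTR) = 24205/(24205+86.7) = 0.996431
Series availability: 0.956901 × 0.996431 = 0.953

0.953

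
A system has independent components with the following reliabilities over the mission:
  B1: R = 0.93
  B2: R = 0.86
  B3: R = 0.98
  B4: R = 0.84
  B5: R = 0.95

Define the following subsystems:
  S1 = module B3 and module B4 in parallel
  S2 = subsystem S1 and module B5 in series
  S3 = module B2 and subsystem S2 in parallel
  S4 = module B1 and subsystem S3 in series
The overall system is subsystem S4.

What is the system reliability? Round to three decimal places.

Parallel (B3 and B4): 1 − (1 − 0.98000)(1 − 0.84000) = 0.99680
Series ([0.99680] and B5): 0.99680 × 0.95000 = 0.94696
Parallel (B2 and [0.94696]): 1 − (1 − 0.86000)(1 − 0.94696) = 0.99257
Series (B1 and [0.99257]): 0.93000 × 0.99257 = 0.923

0.923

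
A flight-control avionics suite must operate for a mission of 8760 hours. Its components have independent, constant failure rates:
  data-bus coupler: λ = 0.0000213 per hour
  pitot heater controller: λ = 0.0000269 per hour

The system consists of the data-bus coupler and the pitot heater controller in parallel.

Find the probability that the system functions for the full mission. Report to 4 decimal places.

R(data-bus coupler) = exp(−0.0000213 × 8760) = 0.829786
R(pitot heater controller) = exp(−0.0000269 × 8760) = 0.790062
Parallel (data-bus coupler and pitot heater controller): 1 − (1 − 0.829786)(1 − 0.790062) = 0.9643

0.9643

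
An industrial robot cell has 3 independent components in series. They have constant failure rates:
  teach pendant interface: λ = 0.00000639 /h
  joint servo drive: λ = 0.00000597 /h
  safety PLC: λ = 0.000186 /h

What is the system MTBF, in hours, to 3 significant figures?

5040

Series of exponential components: λ_sys = Σ λ_i
λ_sys = 0.00000639 + 0.00000597 + 0.000186 = 1.9836e-04 /h
MTBF = 1 / λ_sys = 5040 h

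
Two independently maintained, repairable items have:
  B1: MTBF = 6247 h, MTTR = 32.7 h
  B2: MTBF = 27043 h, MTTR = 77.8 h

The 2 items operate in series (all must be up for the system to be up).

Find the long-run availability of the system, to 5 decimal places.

0.99194

A(B1) = MTBF/(MTBF+MTTR) = 6247/(6247+32.7) = 0.994793
A(B2) = MTBF/(MTBF+MTTR) = 27043/(27043+77.8) = 0.997131
Series availability: 0.994793 × 0.997131 = 0.99194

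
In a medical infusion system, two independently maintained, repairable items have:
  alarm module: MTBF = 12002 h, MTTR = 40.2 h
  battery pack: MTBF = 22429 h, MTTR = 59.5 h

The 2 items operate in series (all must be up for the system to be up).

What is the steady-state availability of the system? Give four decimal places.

0.9940

A(alarm module) = MTBF/(MTBF+MTTR) = 12002/(12002+40.2) = 0.996662
A(battery pack) = MTBF/(MTBF+MTTR) = 22429/(22429+59.5) = 0.997354
Series availability: 0.996662 × 0.997354 = 0.9940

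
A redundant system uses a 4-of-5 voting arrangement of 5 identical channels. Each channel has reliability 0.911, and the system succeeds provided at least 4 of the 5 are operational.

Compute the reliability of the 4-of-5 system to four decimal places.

R = Σ_{i=4}^{5} C(5,i) p^i (1−p)^{5−i} with p = 0.911
C(5,4)·0.911^4·0.089^1 = 0.306502
C(5,5)·0.911^5·0.089^0 = 0.627468
Sum = 0.9340

0.9340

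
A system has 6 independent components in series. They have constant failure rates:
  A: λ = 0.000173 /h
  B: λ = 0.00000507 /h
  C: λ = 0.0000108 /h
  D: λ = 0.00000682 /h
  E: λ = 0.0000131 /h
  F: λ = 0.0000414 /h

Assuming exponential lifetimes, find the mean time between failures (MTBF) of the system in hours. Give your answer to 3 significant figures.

4000

Series of exponential components: λ_sys = Σ λ_i
λ_sys = 0.000173 + 0.00000507 + 0.0000108 + 0.00000682 + 0.0000131 + 0.0000414 = 2.5019e-04 /h
MTBF = 1 / λ_sys = 4000 h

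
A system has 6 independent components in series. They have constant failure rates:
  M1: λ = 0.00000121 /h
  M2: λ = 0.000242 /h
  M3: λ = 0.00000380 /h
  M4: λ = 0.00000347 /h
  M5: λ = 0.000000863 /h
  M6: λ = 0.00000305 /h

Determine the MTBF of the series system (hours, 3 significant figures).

Series of exponential components: λ_sys = Σ λ_i
λ_sys = 0.00000121 + 0.000242 + 0.00000380 + 0.00000347 + 0.000000863 + 0.00000305 = 2.5439e-04 /h
MTBF = 1 / λ_sys = 3930 h

3930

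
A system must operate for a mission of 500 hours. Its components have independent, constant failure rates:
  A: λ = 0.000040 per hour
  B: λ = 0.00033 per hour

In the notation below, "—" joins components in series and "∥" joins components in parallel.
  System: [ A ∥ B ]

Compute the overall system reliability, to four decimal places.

R(A) = exp(−0.000040 × 500) = 0.980199
R(B) = exp(−0.00033 × 500) = 0.847894
Parallel (A and B): 1 − (1 − 0.980199)(1 − 0.847894) = 0.9970

0.9970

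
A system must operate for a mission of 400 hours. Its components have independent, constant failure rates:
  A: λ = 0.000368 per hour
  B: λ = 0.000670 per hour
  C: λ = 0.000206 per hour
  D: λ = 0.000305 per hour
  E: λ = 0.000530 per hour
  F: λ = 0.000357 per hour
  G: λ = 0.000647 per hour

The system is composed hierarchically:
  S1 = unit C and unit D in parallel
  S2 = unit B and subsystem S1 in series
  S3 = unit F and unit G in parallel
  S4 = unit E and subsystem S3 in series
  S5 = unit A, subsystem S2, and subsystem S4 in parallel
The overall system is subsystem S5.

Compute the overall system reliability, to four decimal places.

R(A) = exp(−0.000368 × 400) = 0.863121
R(B) = exp(−0.000670 × 400) = 0.764908
R(C) = exp(−0.000206 × 400) = 0.920904
R(D) = exp(−0.000305 × 400) = 0.885148
R(E) = exp(−0.000530 × 400) = 0.808965
R(F) = exp(−0.000357 × 400) = 0.866927
R(G) = exp(−0.000647 × 400) = 0.771977
Parallel (C and D): 1 − (1 − 0.920904)(1 − 0.885148) = 0.990916
Series (B and [0.990916]): 0.764908 × 0.990916 = 0.757960
Parallel (F and G): 1 − (1 − 0.866927)(1 − 0.771977) = 0.969656
Series (E and [0.969656]): 0.808965 × 0.969656 = 0.784418
Parallel (A, [0.757960], and [0.784418]): 1 − (1 − 0.863121)(1 − 0.757960)(1 − 0.784418) = 0.9929

0.9929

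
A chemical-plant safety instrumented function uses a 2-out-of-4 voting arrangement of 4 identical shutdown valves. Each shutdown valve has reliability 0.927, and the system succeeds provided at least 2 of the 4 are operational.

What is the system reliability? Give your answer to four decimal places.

R = Σ_{i=2}^{4} C(4,i) p^i (1−p)^{4−i} with p = 0.927
C(4,2)·0.927^2·0.073^2 = 0.027476
C(4,3)·0.927^3·0.073^1 = 0.232607
C(4,4)·0.927^4·0.073^0 = 0.738446
Sum = 0.9985

0.9985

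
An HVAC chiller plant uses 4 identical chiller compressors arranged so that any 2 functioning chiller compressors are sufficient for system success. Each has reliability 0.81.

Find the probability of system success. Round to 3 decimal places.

R = Σ_{i=2}^{4} C(4,i) p^i (1−p)^{4−i} with p = 0.81
C(4,2)·0.81^2·0.19^2 = 0.14211
C(4,3)·0.81^3·0.19^1 = 0.40390
C(4,4)·0.81^4·0.19^0 = 0.43047
Sum = 0.976

0.976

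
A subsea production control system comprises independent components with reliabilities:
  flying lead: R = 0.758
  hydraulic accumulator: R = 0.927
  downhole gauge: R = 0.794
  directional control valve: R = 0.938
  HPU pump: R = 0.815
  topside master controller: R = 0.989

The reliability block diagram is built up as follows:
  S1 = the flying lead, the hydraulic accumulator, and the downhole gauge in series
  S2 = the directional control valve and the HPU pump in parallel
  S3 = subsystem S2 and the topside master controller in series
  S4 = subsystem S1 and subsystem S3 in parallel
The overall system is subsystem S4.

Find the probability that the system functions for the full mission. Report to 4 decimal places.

Series (flying lead, hydraulic accumulator, and downhole gauge): 0.758000 × 0.927000 × 0.794000 = 0.557917
Parallel (directional control valve and HPU pump): 1 − (1 − 0.938000)(1 − 0.815000) = 0.988530
Series ([0.988530] and topside master controller): 0.988530 × 0.989000 = 0.977656
Parallel ([0.557917] and [0.977656]): 1 − (1 − 0.557917)(1 − 0.977656) = 0.9901

0.9901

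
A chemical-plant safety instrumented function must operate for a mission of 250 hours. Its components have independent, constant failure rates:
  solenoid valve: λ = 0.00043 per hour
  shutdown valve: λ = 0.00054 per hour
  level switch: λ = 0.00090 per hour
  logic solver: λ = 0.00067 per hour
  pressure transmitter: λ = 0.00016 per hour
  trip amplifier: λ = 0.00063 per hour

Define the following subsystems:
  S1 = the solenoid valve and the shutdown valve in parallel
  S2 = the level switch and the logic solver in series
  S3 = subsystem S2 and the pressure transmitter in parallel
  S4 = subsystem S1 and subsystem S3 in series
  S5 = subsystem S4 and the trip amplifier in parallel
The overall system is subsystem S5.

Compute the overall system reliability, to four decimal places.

0.9963

R(solenoid valve) = exp(−0.00043 × 250) = 0.898077
R(shutdown valve) = exp(−0.00054 × 250) = 0.873716
R(level switch) = exp(−0.00090 × 250) = 0.798516
R(logic solver) = exp(−0.00067 × 250) = 0.845777
R(pressure transmitter) = exp(−0.00016 × 250) = 0.960789
R(trip amplifier) = exp(−0.00063 × 250) = 0.854277
Parallel (solenoid valve and shutdown valve): 1 − (1 − 0.898077)(1 − 0.873716) = 0.987129
Series (level switch and logic solver): 0.798516 × 0.845777 = 0.675366
Parallel ([0.675366] and pressure transmitter): 1 − (1 − 0.675366)(1 − 0.960789) = 0.987271
Series ([0.987129] and [0.987271]): 0.987129 × 0.987271 = 0.974564
Parallel ([0.974564] and trip amplifier): 1 − (1 − 0.974564)(1 − 0.854277) = 0.9963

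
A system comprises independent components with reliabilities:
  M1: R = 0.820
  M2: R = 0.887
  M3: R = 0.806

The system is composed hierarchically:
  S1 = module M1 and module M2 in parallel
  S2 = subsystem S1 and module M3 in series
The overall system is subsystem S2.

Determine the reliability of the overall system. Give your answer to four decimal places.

0.7896

Parallel (M1 and M2): 1 − (1 − 0.820000)(1 − 0.887000) = 0.979660
Series ([0.979660] and M3): 0.979660 × 0.806000 = 0.7896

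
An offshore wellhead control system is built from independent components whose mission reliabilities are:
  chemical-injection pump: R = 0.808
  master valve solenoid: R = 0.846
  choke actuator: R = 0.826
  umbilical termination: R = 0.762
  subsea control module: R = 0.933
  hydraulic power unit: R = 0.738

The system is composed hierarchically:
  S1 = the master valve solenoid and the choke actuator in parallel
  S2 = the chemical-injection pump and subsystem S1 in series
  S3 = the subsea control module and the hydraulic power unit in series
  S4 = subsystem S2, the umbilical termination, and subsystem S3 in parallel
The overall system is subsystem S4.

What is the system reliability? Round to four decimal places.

Parallel (master valve solenoid and choke actuator): 1 − (1 − 0.846000)(1 − 0.826000) = 0.973204
Series (chemical-injection pump and [0.973204]): 0.808000 × 0.973204 = 0.786349
Series (subsea control module and hydraulic power unit): 0.933000 × 0.738000 = 0.688554
Parallel ([0.786349], umbilical termination, and [0.688554]): 1 − (1 − 0.786349)(1 − 0.762000)(1 − 0.688554) = 0.9842

0.9842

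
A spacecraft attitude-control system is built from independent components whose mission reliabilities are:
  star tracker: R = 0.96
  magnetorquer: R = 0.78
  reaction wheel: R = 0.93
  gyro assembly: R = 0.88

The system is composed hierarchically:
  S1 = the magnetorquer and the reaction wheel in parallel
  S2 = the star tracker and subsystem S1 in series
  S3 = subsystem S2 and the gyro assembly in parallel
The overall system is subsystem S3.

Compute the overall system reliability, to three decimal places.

Parallel (magnetorquer and reaction wheel): 1 − (1 − 0.78000)(1 − 0.93000) = 0.98460
Series (star tracker and [0.98460]): 0.96000 × 0.98460 = 0.94522
Parallel ([0.94522] and gyro assembly): 1 − (1 − 0.94522)(1 − 0.88000) = 0.993

0.993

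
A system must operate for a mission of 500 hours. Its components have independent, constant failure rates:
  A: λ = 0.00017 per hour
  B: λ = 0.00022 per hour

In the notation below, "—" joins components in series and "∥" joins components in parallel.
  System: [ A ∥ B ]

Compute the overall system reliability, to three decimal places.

R(A) = exp(−0.00017 × 500) = 0.91851
R(B) = exp(−0.00022 × 500) = 0.89583
Parallel (A and B): 1 − (1 − 0.91851)(1 − 0.89583) = 0.992

0.992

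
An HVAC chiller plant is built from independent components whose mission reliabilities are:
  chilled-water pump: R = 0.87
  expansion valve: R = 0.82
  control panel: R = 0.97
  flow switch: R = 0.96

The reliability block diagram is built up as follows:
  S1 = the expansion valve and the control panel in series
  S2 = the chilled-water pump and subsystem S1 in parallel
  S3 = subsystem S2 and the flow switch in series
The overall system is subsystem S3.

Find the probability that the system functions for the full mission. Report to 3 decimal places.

0.934

Series (expansion valve and control panel): 0.82000 × 0.97000 = 0.79540
Parallel (chilled-water pump and [0.79540]): 1 − (1 − 0.87000)(1 − 0.79540) = 0.97340
Series ([0.97340] and flow switch): 0.97340 × 0.96000 = 0.934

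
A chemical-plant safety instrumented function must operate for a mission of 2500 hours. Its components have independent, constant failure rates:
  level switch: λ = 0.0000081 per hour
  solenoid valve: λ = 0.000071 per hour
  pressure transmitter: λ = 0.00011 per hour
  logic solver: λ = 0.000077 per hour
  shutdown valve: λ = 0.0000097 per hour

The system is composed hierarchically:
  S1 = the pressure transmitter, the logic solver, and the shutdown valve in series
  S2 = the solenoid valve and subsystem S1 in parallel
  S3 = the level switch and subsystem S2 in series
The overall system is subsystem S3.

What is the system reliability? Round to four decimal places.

R(level switch) = exp(−0.0000081 × 2500) = 0.979954
R(solenoid valve) = exp(−0.000071 × 2500) = 0.837361
R(pressure transmitter) = exp(−0.00011 × 2500) = 0.759572
R(logic solver) = exp(−0.000077 × 2500) = 0.824894
R(shutdown valve) = exp(−0.0000097 × 2500) = 0.976042
Series (pressure transmitter, logic solver, and shutdown valve): 0.759572 × 0.824894 × 0.976042 = 0.611555
Parallel (solenoid valve and [0.611555]): 1 − (1 − 0.837361)(1 − 0.611555) = 0.936824
Series (level switch and [0.936824]): 0.979954 × 0.936824 = 0.9180

0.9180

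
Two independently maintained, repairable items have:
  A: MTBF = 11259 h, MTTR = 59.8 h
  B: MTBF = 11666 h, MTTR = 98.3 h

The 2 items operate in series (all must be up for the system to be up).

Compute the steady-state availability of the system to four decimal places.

A(A) = MTBF/(MTBF+MTTR) = 11259/(11259+59.8) = 0.994717
A(B) = MTBF/(MTBF+MTTR) = 11666/(11666+98.3) = 0.991644
Series availability: 0.994717 × 0.991644 = 0.9864

0.9864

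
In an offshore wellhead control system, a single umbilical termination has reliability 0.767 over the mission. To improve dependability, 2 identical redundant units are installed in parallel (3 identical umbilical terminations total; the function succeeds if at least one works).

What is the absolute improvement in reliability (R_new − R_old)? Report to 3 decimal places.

R_before = 0.767
R_after = 1 − (1 − 0.767)^3 = 0.987
ΔR = 0.987 − 0.767 = 0.220

0.220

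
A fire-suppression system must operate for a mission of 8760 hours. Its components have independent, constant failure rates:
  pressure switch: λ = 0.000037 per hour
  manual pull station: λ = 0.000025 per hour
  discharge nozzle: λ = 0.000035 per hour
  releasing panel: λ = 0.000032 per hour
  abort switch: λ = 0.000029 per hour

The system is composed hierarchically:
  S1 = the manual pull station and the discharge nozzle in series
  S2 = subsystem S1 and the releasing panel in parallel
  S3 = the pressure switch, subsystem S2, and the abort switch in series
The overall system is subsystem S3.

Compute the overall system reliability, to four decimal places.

0.5049

R(pressure switch) = exp(−0.000037 × 8760) = 0.723163
R(manual pull station) = exp(−0.000025 × 8760) = 0.803322
R(discharge nozzle) = exp(−0.000035 × 8760) = 0.735945
R(releasing panel) = exp(−0.000032 × 8760) = 0.755542
R(abort switch) = exp(−0.000029 × 8760) = 0.775661
Series (manual pull station and discharge nozzle): 0.803322 × 0.735945 = 0.591201
Parallel ([0.591201] and releasing panel): 1 − (1 − 0.591201)(1 − 0.755542) = 0.900066
Series (pressure switch, [0.900066], and abort switch): 0.723163 × 0.900066 × 0.775661 = 0.5049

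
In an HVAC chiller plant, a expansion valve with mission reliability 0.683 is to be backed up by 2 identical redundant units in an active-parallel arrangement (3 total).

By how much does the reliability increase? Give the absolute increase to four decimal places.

0.2851

R_before = 0.683
R_after = 1 − (1 − 0.683)^3 = 0.9681
ΔR = 0.9681 − 0.683 = 0.2851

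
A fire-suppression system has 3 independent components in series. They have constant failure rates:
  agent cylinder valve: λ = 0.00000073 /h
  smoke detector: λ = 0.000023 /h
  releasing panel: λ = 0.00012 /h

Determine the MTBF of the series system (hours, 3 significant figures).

Series of exponential components: λ_sys = Σ λ_i
λ_sys = 0.00000073 + 0.000023 + 0.00012 = 1.4373e-04 /h
MTBF = 1 / λ_sys = 6960 h

6960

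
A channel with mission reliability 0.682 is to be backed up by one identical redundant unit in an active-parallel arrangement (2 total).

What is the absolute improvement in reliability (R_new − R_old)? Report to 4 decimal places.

0.2169

R_before = 0.682
R_after = 1 − (1 − 0.682)^2 = 0.8989
ΔR = 0.8989 − 0.682 = 0.2169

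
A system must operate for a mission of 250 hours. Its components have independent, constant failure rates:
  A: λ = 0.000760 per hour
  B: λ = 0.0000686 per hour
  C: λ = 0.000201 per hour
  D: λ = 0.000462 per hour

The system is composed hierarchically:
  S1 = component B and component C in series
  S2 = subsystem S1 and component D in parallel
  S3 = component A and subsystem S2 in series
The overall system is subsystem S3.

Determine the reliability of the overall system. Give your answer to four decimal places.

R(A) = exp(−0.000760 × 250) = 0.826959
R(B) = exp(−0.0000686 × 250) = 0.982996
R(C) = exp(−0.000201 × 250) = 0.950992
R(D) = exp(−0.000462 × 250) = 0.890921
Series (B and C): 0.982996 × 0.950992 = 0.934821
Parallel ([0.934821] and D): 1 − (1 − 0.934821)(1 − 0.890921) = 0.992890
Series (A and [0.992890]): 0.826959 × 0.992890 = 0.8211

0.8211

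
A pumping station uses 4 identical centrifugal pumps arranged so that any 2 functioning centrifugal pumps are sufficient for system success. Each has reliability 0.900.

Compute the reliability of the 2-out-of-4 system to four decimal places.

0.9963

R = Σ_{i=2}^{4} C(4,i) p^i (1−p)^{4−i} with p = 0.900
C(4,2)·0.900^2·0.100^2 = 0.048600
C(4,3)·0.900^3·0.100^1 = 0.291600
C(4,4)·0.900^4·0.100^0 = 0.656100
Sum = 0.9963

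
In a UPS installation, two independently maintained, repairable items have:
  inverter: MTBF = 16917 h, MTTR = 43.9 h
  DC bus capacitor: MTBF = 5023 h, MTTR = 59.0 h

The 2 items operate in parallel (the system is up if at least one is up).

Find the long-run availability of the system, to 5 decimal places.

0.99997

A(inverter) = MTBF/(MTBF+MTTR) = 16917/(16917+43.9) = 0.997412
A(DC bus capacitor) = MTBF/(MTBF+MTTR) = 5023/(5023+59.0) = 0.988390
Parallel availability: 1 − (1 − 0.997412)(1 − 0.988390) = 0.99997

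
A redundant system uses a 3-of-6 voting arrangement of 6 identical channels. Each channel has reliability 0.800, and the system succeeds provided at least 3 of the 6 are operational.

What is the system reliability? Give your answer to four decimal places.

R = Σ_{i=3}^{6} C(6,i) p^i (1−p)^{6−i} with p = 0.800
C(6,3)·0.800^3·0.200^3 = 0.081920
C(6,4)·0.800^4·0.200^2 = 0.245760
C(6,5)·0.800^5·0.200^1 = 0.393216
C(6,6)·0.800^6·0.200^0 = 0.262144
Sum = 0.9830

0.9830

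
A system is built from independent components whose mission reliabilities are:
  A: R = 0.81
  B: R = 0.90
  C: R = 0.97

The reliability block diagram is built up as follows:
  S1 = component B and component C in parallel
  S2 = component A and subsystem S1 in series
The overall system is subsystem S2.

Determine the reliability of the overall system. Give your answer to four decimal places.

Parallel (B and C): 1 − (1 − 0.900000)(1 − 0.970000) = 0.997000
Series (A and [0.997000]): 0.810000 × 0.997000 = 0.8076

0.8076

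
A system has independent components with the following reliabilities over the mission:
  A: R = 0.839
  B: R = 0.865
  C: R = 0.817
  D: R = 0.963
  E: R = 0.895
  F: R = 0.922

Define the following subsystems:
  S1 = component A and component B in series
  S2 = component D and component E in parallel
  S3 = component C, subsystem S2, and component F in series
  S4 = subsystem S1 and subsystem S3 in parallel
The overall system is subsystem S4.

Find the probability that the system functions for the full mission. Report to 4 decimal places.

0.9315

Series (A and B): 0.839000 × 0.865000 = 0.725735
Parallel (D and E): 1 − (1 − 0.963000)(1 − 0.895000) = 0.996115
Series (C, [0.996115], and F): 0.817000 × 0.996115 × 0.922000 = 0.750348
Parallel ([0.725735] and [0.750348]): 1 − (1 − 0.725735)(1 − 0.750348) = 0.9315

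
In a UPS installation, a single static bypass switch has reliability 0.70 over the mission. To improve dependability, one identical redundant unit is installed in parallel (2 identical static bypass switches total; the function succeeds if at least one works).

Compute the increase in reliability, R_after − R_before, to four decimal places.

R_before = 0.70
R_after = 1 − (1 − 0.70)^2 = 0.9100
ΔR = 0.9100 − 0.70 = 0.2100

0.2100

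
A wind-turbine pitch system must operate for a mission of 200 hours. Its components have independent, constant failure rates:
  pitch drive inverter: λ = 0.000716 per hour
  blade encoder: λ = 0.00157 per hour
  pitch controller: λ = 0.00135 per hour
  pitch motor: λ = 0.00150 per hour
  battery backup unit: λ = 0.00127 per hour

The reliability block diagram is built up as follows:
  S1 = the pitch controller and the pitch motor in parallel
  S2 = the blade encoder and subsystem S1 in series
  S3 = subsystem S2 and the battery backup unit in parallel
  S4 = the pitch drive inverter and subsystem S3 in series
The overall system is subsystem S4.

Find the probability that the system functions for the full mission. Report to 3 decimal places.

R(pitch drive inverter) = exp(−0.000716 × 200) = 0.86658
R(blade encoder) = exp(−0.00157 × 200) = 0.73052
R(pitch controller) = exp(−0.00135 × 200) = 0.76338
R(pitch motor) = exp(−0.00150 × 200) = 0.74082
R(battery backup unit) = exp(−0.00127 × 200) = 0.77569
Parallel (pitch controller and pitch motor): 1 − (1 − 0.76338)(1 − 0.74082) = 0.93867
Series (blade encoder and [0.93867]): 0.73052 × 0.93867 = 0.68572
Parallel ([0.68572] and battery backup unit): 1 − (1 − 0.68572)(1 − 0.77569) = 0.92950
Series (pitch drive inverter and [0.92950]): 0.86658 × 0.92950 = 0.805

0.805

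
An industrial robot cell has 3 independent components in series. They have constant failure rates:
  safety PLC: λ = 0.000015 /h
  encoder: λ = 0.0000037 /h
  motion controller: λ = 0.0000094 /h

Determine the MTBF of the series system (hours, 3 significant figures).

35600

Series of exponential components: λ_sys = Σ λ_i
λ_sys = 0.000015 + 0.0000037 + 0.0000094 = 2.8100e-05 /h
MTBF = 1 / λ_sys = 35600 h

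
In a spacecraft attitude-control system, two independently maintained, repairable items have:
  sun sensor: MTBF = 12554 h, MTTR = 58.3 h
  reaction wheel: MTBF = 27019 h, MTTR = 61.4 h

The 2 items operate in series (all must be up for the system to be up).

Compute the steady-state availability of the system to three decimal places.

A(sun sensor) = MTBF/(MTBF+MTTR) = 12554/(12554+58.3) = 0.995378
A(reaction wheel) = MTBF/(MTBF+MTTR) = 27019/(27019+61.4) = 0.997733
Series availability: 0.995378 × 0.997733 = 0.993

0.993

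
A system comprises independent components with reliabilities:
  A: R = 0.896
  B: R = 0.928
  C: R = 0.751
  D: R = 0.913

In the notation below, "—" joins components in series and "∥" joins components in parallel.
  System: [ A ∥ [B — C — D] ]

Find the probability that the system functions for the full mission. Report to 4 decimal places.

0.9622

Series (B, C, and D): 0.928000 × 0.751000 × 0.913000 = 0.636295
Parallel (A and [0.636295]): 1 − (1 − 0.896000)(1 − 0.636295) = 0.9622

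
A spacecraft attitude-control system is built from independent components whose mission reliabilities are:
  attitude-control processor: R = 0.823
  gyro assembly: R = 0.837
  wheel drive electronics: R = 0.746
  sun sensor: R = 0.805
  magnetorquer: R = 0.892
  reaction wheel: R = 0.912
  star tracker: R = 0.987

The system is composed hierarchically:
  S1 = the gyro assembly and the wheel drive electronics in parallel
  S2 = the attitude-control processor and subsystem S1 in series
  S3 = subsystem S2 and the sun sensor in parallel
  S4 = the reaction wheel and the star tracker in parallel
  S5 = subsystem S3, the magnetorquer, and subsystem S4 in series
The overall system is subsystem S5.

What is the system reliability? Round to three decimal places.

Parallel (gyro assembly and wheel drive electronics): 1 − (1 − 0.83700)(1 − 0.74600) = 0.95860
Series (attitude-control processor and [0.95860]): 0.82300 × 0.95860 = 0.78893
Parallel ([0.78893] and sun sensor): 1 − (1 − 0.78893)(1 − 0.80500) = 0.95884
Parallel (reaction wheel and star tracker): 1 − (1 − 0.91200)(1 − 0.98700) = 0.99886
Series ([0.95884], magnetorquer, and [0.99886]): 0.95884 × 0.89200 × 0.99886 = 0.854

0.854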